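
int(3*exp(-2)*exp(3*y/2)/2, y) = exp(3*y/2 - 2) + C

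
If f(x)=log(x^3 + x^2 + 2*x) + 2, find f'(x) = (3*x^2 + 2*x + 2)/(x^3 + x^2 + 2*x)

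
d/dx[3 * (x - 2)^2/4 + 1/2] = 3*x/2 - 3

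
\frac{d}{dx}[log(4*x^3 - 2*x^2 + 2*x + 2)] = (6*x^2 - 2*x + 1)/(2*x^3 - x^2 + x + 1)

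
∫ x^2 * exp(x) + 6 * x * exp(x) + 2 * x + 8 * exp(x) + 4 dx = (x + 2)^2*(exp(x) + 1) + C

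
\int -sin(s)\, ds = cos(s) + C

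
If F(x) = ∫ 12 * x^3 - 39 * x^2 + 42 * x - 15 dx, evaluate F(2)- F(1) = 2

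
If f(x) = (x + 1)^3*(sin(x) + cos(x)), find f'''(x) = x^3*sin(x) - x^3*cos(x) - 6*x^2*sin(x) - 12*x^2*cos(x) - 33*x*sin(x) - 3*x*cos(x) - 20*sin(x) + 14*cos(x)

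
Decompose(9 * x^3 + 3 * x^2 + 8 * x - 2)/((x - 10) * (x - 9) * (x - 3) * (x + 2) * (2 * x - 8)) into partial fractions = -13/(1320*(x + 2)) - 73/(105*(x - 3)) + 109/(60*(x - 4)) - 3437/(330*(x - 9)) + 521/(56*(x - 10))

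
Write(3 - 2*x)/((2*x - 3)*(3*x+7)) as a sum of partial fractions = -1/(3*x + 7)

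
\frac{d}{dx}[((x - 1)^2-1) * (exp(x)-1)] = x^2*exp(x) - 2*x - 2*exp(x) + 2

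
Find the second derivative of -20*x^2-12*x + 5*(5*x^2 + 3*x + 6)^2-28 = 1500*x^2 + 900*x + 650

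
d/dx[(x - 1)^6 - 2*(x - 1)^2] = 6*x^5 - 30*x^4 + 60*x^3 - 60*x^2 + 26*x - 2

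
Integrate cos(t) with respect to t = sin(t) + C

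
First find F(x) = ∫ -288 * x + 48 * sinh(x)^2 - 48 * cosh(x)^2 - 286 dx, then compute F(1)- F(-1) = -668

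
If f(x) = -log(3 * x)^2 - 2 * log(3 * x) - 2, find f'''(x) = (-4*log(x) - 4*log(3) + 2)/x^3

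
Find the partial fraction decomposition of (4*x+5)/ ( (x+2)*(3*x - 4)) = 31/(10*(3*x - 4)) + 3/(10*(x + 2))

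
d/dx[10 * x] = 10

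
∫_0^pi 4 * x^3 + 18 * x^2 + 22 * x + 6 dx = -1 + (-pi^2 - 3*pi - 1)^2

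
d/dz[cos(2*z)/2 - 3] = -sin(2*z)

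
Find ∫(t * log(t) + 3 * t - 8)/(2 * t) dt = (t - 8)*(log(t) + 2)/2 + C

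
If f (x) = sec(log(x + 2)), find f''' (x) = (25*sin(log(x + 2)) + sin(3*log(x + 2)) - 15*cos(log(x + 2)) + 3*cos(3*log(x + 2)))/((cos(2*log(x + 2)) + 1)^2*(x^3 + 6*x^2 + 12*x + 8))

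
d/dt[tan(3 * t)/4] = 3/(4*cos(3*t)^2)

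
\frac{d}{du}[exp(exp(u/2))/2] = exp(u/2 + exp(u/2))/4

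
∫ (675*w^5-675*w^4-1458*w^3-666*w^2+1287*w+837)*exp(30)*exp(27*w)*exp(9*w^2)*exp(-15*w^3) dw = -3*(w - 2)*(5*w^2 + 7*w + 5)*exp(-3*(w - 2)*(5*w^2 + 7*w + 5)) + C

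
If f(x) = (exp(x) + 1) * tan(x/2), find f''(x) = exp(x)*tan(x/2)^3/2 + exp(x)*tan(x/2)^2 + 3*exp(x)*tan(x/2)/2 + exp(x) + tan(x/2)^3/2 + tan(x/2)/2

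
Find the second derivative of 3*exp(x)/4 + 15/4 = 3*exp(x)/4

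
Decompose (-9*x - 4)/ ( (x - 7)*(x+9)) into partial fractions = -77/(16*(x + 9)) - 67/(16*(x - 7))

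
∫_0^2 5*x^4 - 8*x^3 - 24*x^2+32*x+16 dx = 32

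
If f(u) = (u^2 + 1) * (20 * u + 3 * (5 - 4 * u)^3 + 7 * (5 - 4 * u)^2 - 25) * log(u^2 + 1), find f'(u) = -960*u^4*log(u^2 + 1) - 384*u^4 + 3328*u^3*log(u^2 + 1) + 1664*u^3 - 4056*u^2*log(u^2 + 1) - 2320*u^2 + 2714*u*log(u^2 + 1) + 1050*u - 1160*log(u^2 + 1)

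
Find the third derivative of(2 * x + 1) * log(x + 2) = (-2*x - 10)/(x^3 + 6*x^2 + 12*x + 8)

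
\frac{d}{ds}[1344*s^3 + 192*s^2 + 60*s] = 4032*s^2 + 384*s + 60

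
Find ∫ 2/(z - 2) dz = 2*log(2*z - 4) + C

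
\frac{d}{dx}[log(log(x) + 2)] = 1/(x*log(x) + 2*x)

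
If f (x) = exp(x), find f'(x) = exp(x)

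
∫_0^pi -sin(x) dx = -2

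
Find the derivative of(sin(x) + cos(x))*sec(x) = cos(x)^(-2)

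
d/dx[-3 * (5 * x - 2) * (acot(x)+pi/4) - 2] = (-60*x^2*acot(x) - 15*pi*x^2 + 60*x - 60*acot(x) - 15*pi - 24)/(4*x^2 + 4)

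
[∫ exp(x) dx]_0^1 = -1 + E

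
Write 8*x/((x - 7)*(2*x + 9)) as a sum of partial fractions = 72/(23*(2*x + 9)) + 56/(23*(x - 7))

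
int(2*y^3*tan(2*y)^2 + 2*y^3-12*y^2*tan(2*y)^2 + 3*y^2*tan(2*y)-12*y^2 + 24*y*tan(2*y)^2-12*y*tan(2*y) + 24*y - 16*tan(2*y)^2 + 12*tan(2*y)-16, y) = (y - 2)^3*tan(2*y) + C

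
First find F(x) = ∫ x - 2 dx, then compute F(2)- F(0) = -2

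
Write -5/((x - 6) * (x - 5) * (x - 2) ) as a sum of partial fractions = -5/(12*(x - 2)) + 5/(3*(x - 5)) - 5/(4*(x - 6))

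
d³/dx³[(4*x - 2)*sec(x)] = 2*(-2*x*sin(x)/cos(x) + 12*x*sin(x)/cos(x)^3 + sin(x)/cos(x) - 6*sin(x)/cos(x)^3 - 6 + 12/cos(x)^2)/cos(x)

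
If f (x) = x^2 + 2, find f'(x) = 2*x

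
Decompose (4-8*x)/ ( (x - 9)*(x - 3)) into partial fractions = 10/(3*(x - 3)) - 34/(3*(x - 9))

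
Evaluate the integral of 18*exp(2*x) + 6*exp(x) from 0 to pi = -16 + (1 + 3*exp(pi))^2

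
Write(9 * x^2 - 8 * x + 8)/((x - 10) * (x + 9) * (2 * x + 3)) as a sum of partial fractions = -7/(15*(2*x + 3)) + 809/(285*(x + 9)) + 36/(19*(x - 10))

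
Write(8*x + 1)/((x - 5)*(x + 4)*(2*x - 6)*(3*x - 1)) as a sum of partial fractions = 99/(2912*(3*x - 1)) + 31/(1638*(x + 4)) - 25/(224*(x - 3)) + 41/(504*(x - 5))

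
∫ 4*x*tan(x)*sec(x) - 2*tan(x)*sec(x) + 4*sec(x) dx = (4*x - 2)*sec(x) + C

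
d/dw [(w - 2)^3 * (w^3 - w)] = 6*w^5 - 30*w^4 + 44*w^3 - 6*w^2 - 24*w + 8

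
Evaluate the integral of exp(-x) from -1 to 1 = (-1 + E)*exp(-1) - E*(-1 + exp(-1))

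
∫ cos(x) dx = sin(x) + C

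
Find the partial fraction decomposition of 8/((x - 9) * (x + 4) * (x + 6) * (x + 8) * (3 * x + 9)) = 1/(255*(x + 8)) - 2/(135*(x + 6)) + 1/(39*(x + 4)) - 2/(135*(x + 3)) + 2/(29835*(x - 9))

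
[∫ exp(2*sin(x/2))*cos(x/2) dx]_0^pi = -1 + exp(2)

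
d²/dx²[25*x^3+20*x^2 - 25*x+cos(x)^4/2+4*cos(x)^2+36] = 150*x - 8*sin(x)^4 + 26*sin(x)^2 + 30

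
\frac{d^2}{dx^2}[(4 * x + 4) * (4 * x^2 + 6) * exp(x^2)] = 64*x^5*exp(x^2) + 64*x^4*exp(x^2) + 320*x^3*exp(x^2) + 256*x^2*exp(x^2) + 240*x*exp(x^2) + 80*exp(x^2)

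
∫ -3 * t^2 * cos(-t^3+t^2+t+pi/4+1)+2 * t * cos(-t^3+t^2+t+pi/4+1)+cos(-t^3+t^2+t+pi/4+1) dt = sin(-t^3 + t^2 + t + pi/4 + 1) + C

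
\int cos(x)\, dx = sin(x) + C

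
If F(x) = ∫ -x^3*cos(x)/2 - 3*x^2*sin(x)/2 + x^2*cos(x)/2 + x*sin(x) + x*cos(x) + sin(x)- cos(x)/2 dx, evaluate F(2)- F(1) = -sin(2)/2 - sin(1)/2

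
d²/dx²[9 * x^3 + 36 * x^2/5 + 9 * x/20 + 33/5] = 54*x + 72/5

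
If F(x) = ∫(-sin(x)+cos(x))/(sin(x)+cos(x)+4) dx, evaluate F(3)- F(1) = -log(cos(1) + sin(1) + 4) + log(cos(3) + sin(3) + 4)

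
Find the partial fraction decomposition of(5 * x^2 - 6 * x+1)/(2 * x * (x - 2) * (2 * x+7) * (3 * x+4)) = 483/(1040*(3*x + 4)) - 333/(1001*(2*x + 7)) + 9/(440*(x - 2)) - 1/(112*x)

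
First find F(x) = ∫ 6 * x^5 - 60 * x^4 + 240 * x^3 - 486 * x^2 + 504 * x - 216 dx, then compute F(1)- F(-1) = -780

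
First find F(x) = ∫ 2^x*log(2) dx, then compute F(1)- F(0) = 1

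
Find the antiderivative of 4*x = 2*x^2 + C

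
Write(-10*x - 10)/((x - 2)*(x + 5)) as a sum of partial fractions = -40/(7*(x + 5)) - 30/(7*(x - 2))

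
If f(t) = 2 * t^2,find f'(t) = 4*t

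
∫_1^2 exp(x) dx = -E + exp(2)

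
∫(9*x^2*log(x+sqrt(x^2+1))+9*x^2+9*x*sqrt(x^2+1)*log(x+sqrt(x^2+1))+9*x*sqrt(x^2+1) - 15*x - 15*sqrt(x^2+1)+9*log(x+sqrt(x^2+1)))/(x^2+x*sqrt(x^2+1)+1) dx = 3*(3*x - 5)*log(x + sqrt(x^2 + 1)) + C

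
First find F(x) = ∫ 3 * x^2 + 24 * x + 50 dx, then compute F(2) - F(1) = 93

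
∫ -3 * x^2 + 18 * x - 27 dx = -x^3 + 9*x^2 - 27*x + C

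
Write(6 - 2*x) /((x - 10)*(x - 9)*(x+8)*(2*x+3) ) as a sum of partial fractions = 24/(2093*(2*x + 3)) - 11/(1989*(x + 8)) + 4/(119*(x - 9)) - 7/(207*(x - 10))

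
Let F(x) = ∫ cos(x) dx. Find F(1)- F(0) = sin(1)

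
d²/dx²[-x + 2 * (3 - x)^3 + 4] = 36 - 12*x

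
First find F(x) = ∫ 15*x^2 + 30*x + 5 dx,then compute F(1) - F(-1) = 20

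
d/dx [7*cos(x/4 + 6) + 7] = -7*sin(x/4 + 6)/4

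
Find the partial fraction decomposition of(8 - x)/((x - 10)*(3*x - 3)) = -7/(27*(x - 1)) - 2/(27*(x - 10))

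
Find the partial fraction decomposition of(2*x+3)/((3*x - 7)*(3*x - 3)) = 23/(12*(3*x - 7)) - 5/(12*(x - 1))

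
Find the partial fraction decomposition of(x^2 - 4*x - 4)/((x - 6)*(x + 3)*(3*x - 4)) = 34/(91*(3*x - 4)) + 17/(117*(x + 3)) + 4/(63*(x - 6))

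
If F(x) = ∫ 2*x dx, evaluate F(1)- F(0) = 1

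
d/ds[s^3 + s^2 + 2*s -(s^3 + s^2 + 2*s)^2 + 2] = -6*s^5 - 10*s^4 - 20*s^3 - 9*s^2 - 6*s + 2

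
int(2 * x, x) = x^2 + C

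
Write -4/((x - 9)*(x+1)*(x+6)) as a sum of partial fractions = -4/(75*(x + 6)) + 2/(25*(x + 1)) - 2/(75*(x - 9))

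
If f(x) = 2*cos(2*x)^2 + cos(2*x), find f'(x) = -2*sin(2*x) - 4*sin(4*x)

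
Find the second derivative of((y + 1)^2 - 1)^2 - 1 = 12*y^2 + 24*y + 8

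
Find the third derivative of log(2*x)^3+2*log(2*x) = (6*log(x)^2 - 18*log(x) + 12*log(2)*log(x) - 18*log(2) + 6*log(2)^2 + 10)/x^3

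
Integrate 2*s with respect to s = s^2 + C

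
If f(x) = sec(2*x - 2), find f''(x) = 8*tan(2*x - 2)^2*sec(2*x - 2) + 4*sec(2*x - 2)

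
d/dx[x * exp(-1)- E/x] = (x^2 + exp(2))*exp(-1)/x^2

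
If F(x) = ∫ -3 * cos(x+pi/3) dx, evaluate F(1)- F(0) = -3*sin(1 + pi/3) + 3*sqrt(3)/2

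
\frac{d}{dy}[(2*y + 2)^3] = 24*y^2 + 48*y + 24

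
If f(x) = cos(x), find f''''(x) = cos(x)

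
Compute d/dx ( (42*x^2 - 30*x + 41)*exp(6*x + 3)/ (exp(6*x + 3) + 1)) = (252*x^2*exp(6*x + 3) - 96*x*exp(6*x + 3) + 84*x*exp(12*x + 6) + 216*exp(6*x + 3) - 30*exp(12*x + 6))/(exp(6)*exp(12*x) + 2*exp(3)*exp(6*x) + 1)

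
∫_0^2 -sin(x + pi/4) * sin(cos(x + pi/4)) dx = -cos(cos(pi/4 + 2)) + cos(sqrt(2)/2)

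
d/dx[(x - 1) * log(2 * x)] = (x*log(x) + x*log(2) + x - 1)/x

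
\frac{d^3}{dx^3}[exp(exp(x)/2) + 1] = exp(x + exp(x)/2)/2 + 3*exp(2*x + exp(x)/2)/4 + exp(3*x + exp(x)/2)/8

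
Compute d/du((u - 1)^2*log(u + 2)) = (2*u^2*log(u + 2) + u^2 + 2*u*log(u + 2) - 2*u - 4*log(u + 2) + 1)/(u + 2)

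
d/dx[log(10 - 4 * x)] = 2/(2*x - 5)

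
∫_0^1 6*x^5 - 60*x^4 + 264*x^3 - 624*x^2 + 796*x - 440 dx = -195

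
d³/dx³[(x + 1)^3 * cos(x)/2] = x^3*sin(x)/2 + 3*x^2*sin(x)/2 - 9*x^2*cos(x)/2 - 15*x*sin(x)/2 - 9*x*cos(x) - 17*sin(x)/2 - 3*cos(x)/2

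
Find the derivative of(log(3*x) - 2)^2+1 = (2*log(x) - 4 + 2*log(3))/x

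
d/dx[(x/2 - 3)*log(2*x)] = (x*log(x) + x*log(2) + x - 6)/(2*x)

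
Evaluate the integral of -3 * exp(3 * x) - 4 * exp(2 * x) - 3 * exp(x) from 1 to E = -(1 + exp(E))^3 - 2*exp(E) - (1 + E)^2 + 2*E + (1 + E)^3 + (1 + exp(E))^2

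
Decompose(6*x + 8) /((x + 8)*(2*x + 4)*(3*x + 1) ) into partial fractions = 27/(115*(3*x + 1)) - 10/(69*(x + 8)) + 1/(15*(x + 2))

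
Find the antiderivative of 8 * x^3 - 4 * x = 2*x^4 - 2*x^2 + C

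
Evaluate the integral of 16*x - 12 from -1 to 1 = -24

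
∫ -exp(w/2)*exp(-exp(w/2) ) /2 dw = exp(-exp(w/2)) + C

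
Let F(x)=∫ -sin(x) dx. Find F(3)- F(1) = cos(3) - cos(1)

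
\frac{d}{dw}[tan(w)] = cos(w)^(-2)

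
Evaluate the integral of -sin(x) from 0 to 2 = -1 + cos(2)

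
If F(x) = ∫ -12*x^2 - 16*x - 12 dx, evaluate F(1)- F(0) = -24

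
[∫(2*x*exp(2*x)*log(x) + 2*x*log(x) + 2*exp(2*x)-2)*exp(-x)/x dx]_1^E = -2*exp(-E) + 2*exp(E)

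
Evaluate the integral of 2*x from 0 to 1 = 1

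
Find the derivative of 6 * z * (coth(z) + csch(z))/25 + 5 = -(6*z*cosh(z) + 6*z - 6*sinh(z) - 3*sinh(2*z))/(25*sinh(z)^2)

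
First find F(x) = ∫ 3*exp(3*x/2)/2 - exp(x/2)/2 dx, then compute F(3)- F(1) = -2*exp(3/2) + exp(1/2) + exp(9/2)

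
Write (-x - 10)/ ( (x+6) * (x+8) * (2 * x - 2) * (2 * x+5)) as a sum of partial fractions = 30/(539*(2*x + 5)) + 1/(198*(x + 8)) - 1/(49*(x + 6)) - 11/(882*(x - 1))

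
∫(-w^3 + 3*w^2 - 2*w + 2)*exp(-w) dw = w*(w^2 + 2)*exp(-w) + C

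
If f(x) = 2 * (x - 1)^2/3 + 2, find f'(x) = 4*x/3 - 4/3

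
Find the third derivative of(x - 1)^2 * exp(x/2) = x^2*exp(x/2)/8 + 5*x*exp(x/2)/4 + 13*exp(x/2)/8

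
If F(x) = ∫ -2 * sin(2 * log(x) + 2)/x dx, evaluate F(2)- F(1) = cos(2*log(2) + 2) - cos(2)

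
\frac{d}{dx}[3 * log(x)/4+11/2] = 3/(4*x)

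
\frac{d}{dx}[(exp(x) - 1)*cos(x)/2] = sqrt(2)*exp(x)*cos(x + pi/4)/2 + sin(x)/2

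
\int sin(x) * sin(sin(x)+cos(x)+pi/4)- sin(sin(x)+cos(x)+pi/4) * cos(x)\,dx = cos(sqrt(2)*sin(x + pi/4) + pi/4) + C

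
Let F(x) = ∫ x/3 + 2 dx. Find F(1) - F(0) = 13/6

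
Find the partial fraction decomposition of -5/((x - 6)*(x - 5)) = 5/(x - 5) - 5/(x - 6)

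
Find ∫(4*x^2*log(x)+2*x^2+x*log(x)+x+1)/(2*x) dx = (2*x^2 + x + 1)*log(x)/2 + C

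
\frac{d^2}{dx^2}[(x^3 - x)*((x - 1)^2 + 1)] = 20*x^3 - 24*x^2 + 6*x + 4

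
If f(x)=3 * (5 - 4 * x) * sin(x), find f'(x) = -12*x*cos(x) - 12*sin(x) + 15*cos(x)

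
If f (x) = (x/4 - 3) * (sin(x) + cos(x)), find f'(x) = -x*sin(x)/4 + x*cos(x)/4 + 13*sin(x)/4 - 11*cos(x)/4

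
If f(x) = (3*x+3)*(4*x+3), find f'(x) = 24*x + 21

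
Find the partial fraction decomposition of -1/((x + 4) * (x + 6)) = 1/(2*(x + 6)) - 1/(2*(x + 4))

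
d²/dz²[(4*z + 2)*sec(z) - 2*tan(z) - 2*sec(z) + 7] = 4*(-z + 2*z/cos(z)^2 + 2*sin(z)/cos(z) - sin(z)/cos(z)^2)/cos(z)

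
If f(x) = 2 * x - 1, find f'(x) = 2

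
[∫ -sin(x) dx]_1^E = cos(E) - cos(1)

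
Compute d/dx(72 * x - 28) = 72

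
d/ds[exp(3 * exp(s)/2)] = 3*exp(s + 3*exp(s)/2)/2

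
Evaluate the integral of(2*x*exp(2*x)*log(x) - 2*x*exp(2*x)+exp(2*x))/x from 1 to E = exp(2)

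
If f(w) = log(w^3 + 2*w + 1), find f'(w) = (3*w^2 + 2)/(w^3 + 2*w + 1)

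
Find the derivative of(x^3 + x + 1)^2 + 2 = 6*x^5 + 8*x^3 + 6*x^2 + 2*x + 2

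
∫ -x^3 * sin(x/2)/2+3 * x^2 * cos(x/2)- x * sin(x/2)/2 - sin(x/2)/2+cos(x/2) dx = (x^3 + x + 1)*cos(x/2) + C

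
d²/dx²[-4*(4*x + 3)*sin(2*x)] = 64*x*sin(2*x) + 48*sin(2*x) - 64*cos(2*x)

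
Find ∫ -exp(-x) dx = exp(-x) + C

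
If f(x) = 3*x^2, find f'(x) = 6*x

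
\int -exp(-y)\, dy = exp(-y) + C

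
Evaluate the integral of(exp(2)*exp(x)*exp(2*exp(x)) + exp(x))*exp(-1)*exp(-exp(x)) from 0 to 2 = -exp(2) - exp(-exp(2) - 1) + exp(-2) + exp(1 + exp(2))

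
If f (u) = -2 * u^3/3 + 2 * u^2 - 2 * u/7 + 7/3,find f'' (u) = 4 - 4*u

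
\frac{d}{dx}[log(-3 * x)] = 1/x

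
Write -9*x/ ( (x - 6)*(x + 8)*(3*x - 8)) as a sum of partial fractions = 27/(40*(3*x - 8)) + 9/(56*(x + 8)) - 27/(70*(x - 6))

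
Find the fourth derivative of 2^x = 2^x*log(2)^4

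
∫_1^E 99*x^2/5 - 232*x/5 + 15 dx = (-2 + 11*E)*(-2*E + 1 + 3*exp(2)/5) + 18/5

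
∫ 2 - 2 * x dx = -x^2 + 2*x + C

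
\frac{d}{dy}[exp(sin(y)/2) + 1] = exp(sin(y)/2)*cos(y)/2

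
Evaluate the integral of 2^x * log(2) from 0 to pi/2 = -1 + 2^(pi/2)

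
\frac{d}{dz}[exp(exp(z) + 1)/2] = exp(z + exp(z) + 1)/2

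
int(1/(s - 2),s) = log(s - 2) + C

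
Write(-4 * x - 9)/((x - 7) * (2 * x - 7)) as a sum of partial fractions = 46/(7*(2*x - 7)) - 37/(7*(x - 7))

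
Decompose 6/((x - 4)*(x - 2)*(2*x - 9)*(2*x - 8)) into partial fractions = 24/(5*(2*x - 9)) - 3/(20*(x - 2)) - 9/(4*(x - 4)) - 3/(2*(x - 4)^2)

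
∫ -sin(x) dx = cos(x) + C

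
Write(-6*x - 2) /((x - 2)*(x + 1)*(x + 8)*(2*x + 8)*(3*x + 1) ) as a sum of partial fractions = 1/(280*(x + 8)) - 1/(72*(x + 4)) + 1/(63*(x + 1)) - 1/(180*(x - 2))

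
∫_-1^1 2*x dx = 0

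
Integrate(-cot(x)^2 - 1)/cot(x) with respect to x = log(cot(x)) + C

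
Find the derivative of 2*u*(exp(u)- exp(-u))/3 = (2*u*exp(2*u) + 2*u + 2*exp(2*u) - 2)*exp(-u)/3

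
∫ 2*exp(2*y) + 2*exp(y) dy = (exp(y) + 1)^2 + C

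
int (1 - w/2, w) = -w^2/4 + w + C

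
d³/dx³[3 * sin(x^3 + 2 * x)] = -81*x^6*cos(x^3 + 2*x) - 162*x^4*cos(x^3 + 2*x) - 162*x^3*sin(x^3 + 2*x) - 108*x^2*cos(x^3 + 2*x) - 108*x*sin(x^3 + 2*x) - 6*cos(x^3 + 2*x)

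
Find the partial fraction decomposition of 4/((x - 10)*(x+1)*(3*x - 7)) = -18/(115*(3*x - 7)) + 2/(55*(x + 1)) + 4/(253*(x - 10))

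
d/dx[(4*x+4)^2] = 32*x + 32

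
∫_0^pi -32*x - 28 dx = -(2 + 4*pi)^2 - 12*pi + 4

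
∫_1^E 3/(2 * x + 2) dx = -3*log(2)/2 + 3*log(1 + E)/2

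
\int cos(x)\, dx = sin(x) + C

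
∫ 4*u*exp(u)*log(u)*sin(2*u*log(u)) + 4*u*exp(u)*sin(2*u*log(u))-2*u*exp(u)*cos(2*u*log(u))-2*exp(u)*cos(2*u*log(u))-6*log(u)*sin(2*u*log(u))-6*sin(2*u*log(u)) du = (-2*u*exp(u) + 3)*cos(2*u*log(u)) + C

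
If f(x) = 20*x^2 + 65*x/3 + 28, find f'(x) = 40*x + 65/3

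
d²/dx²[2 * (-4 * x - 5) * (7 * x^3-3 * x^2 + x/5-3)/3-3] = -224*x^2 - 92*x + 284/15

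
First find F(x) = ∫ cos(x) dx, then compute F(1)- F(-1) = 2*sin(1)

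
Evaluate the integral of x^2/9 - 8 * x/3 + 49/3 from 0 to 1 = 406/27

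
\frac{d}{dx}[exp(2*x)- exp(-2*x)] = (2*exp(4*x) + 2)*exp(-2*x)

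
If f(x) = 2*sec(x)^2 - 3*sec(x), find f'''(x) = (3 - 16/cos(x) - 18/cos(x)^2 + 48/cos(x)^3)*sin(x)/cos(x)^2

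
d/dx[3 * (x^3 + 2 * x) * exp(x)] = 3*x^3*exp(x) + 9*x^2*exp(x) + 6*x*exp(x) + 6*exp(x)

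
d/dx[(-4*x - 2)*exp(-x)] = (4*x - 2)*exp(-x)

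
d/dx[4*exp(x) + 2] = 4*exp(x)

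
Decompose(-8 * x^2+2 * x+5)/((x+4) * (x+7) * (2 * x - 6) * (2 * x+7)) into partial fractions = 400/(91*(2*x + 7)) + 401/(420*(x + 7)) - 131/(42*(x + 4)) - 61/(1820*(x - 3))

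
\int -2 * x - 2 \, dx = -x^2 - 2*x + C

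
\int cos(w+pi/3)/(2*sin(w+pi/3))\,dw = log(sin(w + pi/3))/2 + C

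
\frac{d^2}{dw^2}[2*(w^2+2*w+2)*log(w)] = (4*w^2*log(w) + 6*w^2 + 4*w - 4)/w^2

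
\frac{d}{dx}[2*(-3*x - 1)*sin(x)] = -6*x*cos(x) - 6*sin(x) - 2*cos(x)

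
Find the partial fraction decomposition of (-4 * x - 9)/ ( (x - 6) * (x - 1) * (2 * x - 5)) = 76/(21*(2*x - 5)) - 13/(15*(x - 1)) - 33/(35*(x - 6))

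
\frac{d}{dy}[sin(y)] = cos(y)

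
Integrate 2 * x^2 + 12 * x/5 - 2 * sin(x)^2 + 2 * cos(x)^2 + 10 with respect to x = 2*x^3/3 + 6*x^2/5 + 10*x + sin(2*x) + C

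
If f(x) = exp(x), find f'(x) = exp(x)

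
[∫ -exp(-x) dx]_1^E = -exp(-1) + exp(-E)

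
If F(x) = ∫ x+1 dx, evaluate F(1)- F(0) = 3/2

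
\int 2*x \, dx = x^2 + C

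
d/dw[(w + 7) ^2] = 2*w + 14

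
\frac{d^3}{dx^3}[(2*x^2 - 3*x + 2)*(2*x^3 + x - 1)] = 240*x^2 - 144*x + 36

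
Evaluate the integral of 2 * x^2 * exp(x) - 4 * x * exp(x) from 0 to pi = -8 + 2*(-2 + pi)^2*exp(pi)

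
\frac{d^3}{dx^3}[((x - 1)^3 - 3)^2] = 120*x^3 - 360*x^2 + 360*x - 156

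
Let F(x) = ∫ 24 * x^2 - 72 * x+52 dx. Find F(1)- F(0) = 24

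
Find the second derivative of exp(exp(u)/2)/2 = exp(u + exp(u)/2)/4 + exp(2*u + exp(u)/2)/8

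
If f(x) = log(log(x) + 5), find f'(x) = 1/(x*log(x) + 5*x)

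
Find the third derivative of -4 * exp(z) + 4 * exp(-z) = (-4*exp(2*z) - 4)*exp(-z)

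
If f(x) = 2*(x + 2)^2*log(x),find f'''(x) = (4*x^2 - 8*x + 16)/x^3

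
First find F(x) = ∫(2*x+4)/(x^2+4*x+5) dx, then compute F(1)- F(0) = -log(5) + log(10)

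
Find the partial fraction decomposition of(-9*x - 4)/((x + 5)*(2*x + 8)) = -41/(2*(x + 5)) + 16/(x + 4)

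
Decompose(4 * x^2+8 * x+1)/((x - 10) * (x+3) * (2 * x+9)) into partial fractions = 184/(87*(2*x + 9)) - 1/(3*(x + 3)) + 37/(29*(x - 10))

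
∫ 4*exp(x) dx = 4*exp(x) + C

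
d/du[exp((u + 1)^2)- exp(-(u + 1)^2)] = (2*u*exp(2*u^2 + 4*u + 2) + 2*u + 2*exp(2*u^2 + 4*u + 2) + 2)*exp(-u^2 - 2*u - 1)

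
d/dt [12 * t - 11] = 12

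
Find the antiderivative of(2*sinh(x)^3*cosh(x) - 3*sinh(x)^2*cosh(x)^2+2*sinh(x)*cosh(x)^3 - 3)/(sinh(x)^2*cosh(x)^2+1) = -3*x + log(sinh(x)^4 + sinh(x)^2 + 1) + C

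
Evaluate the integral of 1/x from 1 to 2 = log(2)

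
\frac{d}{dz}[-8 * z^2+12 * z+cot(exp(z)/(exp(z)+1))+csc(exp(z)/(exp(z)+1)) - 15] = (-16*z*exp(2*z) - 32*z*exp(z) - 16*z + 12*exp(2*z) - exp(z)*cot(exp(z)/(exp(z) + 1))^2 - exp(z)*cot(exp(z)/(exp(z) + 1))*csc(exp(z)/(exp(z) + 1)) + 23*exp(z) + 12)/(exp(2*z) + 2*exp(z) + 1)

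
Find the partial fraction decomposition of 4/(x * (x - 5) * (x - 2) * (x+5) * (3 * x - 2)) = 81/(442*(3*x - 2)) + 2/(2975*(x + 5)) - 1/(42*(x - 2)) + 2/(975*(x - 5)) - 1/(25*x)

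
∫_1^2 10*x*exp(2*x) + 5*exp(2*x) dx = -5*exp(2) + 10*exp(4)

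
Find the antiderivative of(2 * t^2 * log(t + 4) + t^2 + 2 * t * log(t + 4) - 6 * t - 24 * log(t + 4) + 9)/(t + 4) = (t - 3)^2*log(t + 4) + C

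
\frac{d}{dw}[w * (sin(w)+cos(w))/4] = sqrt(2)*(w*cos(w + pi/4) + sin(w + pi/4))/4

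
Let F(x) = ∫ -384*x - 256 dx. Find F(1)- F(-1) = -512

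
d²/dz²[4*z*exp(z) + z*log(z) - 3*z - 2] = (4*z^2*exp(z) + 8*z*exp(z) + 1)/z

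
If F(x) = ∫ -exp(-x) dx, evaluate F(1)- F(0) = -1 + exp(-1)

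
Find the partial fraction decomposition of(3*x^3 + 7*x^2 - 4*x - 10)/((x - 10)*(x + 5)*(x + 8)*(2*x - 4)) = 533/(540*(x + 8)) - 19/(63*(x + 5)) - 17/(560*(x - 2)) + 365/(432*(x - 10))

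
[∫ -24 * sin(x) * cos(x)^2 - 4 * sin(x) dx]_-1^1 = 0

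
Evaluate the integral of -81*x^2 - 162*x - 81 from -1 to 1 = -216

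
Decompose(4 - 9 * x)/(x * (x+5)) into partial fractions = -49/(5*(x + 5)) + 4/(5*x)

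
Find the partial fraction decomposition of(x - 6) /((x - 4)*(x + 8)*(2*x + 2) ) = -1/(12*(x + 8)) + 1/(10*(x + 1)) - 1/(60*(x - 4))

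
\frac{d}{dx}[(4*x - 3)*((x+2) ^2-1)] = 12*x^2 + 26*x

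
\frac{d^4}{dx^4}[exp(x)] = exp(x)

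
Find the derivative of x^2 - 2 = 2*x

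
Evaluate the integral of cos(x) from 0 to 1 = sin(1)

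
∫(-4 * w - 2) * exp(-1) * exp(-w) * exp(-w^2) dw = 2*exp(-w^2 - w - 1) + C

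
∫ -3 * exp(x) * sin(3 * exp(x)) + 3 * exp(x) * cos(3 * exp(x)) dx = sqrt(2)*sin(3*exp(x) + pi/4) + C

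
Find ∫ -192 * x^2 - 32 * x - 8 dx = -64*x^3 - 16*x^2 - 8*x + C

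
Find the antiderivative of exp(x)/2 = exp(x)/2 + C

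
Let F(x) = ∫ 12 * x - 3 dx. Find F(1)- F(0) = 3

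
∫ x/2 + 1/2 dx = x^2/4 + x/2 + C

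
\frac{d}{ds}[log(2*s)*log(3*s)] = (2*log(s) + log(2) + log(3))/s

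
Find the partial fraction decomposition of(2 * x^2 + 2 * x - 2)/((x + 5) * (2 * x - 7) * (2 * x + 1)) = 5/(72*(2*x + 1)) + 59/(136*(2*x - 7)) + 38/(153*(x + 5))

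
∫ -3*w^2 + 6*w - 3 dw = -w^3 + 3*w^2 - 3*w + C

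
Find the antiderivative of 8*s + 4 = 4*s^2 + 4*s + C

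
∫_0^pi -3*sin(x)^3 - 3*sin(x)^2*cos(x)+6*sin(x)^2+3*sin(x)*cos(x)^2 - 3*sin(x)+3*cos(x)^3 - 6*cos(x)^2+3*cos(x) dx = -8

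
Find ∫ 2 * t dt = t^2 + C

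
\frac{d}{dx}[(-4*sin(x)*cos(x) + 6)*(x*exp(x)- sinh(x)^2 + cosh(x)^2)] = -2*x*exp(x)*sin(2*x) - 4*x*exp(x)*cos(2*x) + 6*x*exp(x) - 2*exp(x)*sin(2*x) + 6*exp(x) - 4*cos(2*x)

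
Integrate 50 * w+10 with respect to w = 25*w^2 + 10*w + C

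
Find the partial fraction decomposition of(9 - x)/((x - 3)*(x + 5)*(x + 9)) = 3/(8*(x + 9)) - 7/(16*(x + 5)) + 1/(16*(x - 3))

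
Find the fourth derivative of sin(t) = sin(t)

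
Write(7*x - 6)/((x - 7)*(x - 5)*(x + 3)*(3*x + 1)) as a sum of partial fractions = -225/(2816*(3*x + 1)) + 27/(640*(x + 3)) - 29/(256*(x - 5)) + 43/(440*(x - 7))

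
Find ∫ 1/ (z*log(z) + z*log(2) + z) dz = log(log(2*z) + 1) + C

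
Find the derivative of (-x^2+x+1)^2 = 4*x^3 - 6*x^2 - 2*x + 2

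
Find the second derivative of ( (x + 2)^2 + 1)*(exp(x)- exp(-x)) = (x^2*exp(2*x) - x^2 + 8*x*exp(2*x) + 15*exp(2*x) + 1)*exp(-x)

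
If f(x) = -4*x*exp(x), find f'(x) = -4*x*exp(x) - 4*exp(x)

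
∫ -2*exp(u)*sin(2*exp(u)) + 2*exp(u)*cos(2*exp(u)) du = sqrt(2)*sin(2*exp(u) + pi/4) + C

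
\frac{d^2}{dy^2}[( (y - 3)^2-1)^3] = 30*y^4 - 360*y^3 + 1584*y^2 - 3024*y + 2112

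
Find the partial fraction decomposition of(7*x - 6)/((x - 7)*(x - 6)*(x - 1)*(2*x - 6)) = -1/(120*(x - 1)) + 5/(16*(x - 3)) - 6/(5*(x - 6)) + 43/(48*(x - 7))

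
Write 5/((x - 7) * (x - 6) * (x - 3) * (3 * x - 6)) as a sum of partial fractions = -1/(12*(x - 2)) + 5/(36*(x - 3)) - 5/(36*(x - 6)) + 1/(12*(x - 7))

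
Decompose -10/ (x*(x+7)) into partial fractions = 10/(7*(x + 7)) - 10/(7*x)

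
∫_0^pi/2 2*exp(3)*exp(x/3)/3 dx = -2*exp(3) + 2*exp(pi/6 + 3)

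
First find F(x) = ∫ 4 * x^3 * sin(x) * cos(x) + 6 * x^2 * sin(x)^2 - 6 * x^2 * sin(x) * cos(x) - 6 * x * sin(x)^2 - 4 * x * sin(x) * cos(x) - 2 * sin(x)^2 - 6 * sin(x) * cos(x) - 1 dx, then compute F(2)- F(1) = 3*cos(4)/2 + 1/2 - 3*cos(2)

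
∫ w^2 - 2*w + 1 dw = w^3/3 - w^2 + w + C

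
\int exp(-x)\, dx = -exp(-x) + C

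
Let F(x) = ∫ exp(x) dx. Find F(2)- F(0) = -1 + exp(2)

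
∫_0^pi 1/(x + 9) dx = -log(6) + log(2*pi/3 + 6)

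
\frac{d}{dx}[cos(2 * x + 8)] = -2*sin(2*x + 8)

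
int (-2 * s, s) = -s^2 + C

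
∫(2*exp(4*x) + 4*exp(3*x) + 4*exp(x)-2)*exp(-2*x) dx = (exp(2*x) + 2*exp(x) - 1)^2*exp(-2*x) + C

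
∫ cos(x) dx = sin(x) + C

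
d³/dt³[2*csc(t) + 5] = 2*(1 - 6/sin(t)^2)*cos(t)/sin(t)^2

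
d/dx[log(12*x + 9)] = 4/(4*x + 3)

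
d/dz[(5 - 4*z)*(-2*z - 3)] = 16*z + 2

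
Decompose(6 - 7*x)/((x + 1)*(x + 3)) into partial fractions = -27/(2*(x + 3)) + 13/(2*(x + 1))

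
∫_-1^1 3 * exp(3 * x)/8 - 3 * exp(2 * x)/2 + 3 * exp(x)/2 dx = (-1 + E/2)^3 - (-1 + exp(-1)/2)^3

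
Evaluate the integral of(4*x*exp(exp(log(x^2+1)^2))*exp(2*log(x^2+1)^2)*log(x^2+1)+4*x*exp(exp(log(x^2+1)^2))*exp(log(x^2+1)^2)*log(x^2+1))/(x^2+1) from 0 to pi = -E + exp(log(1 + pi^2)^2 + exp(log(1 + pi^2)^2))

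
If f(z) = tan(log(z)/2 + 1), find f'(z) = (tan(log(z)/2 + 1)^2 + 1)/(2*z)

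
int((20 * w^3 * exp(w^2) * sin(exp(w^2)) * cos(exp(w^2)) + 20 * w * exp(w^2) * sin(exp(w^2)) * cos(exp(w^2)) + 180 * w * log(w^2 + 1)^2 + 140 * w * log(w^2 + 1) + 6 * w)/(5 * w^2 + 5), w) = 6*log(w^2 + 1)^3 + 7*log(w^2 + 1)^2 + 3*log(w^2 + 1)/5 + sin(exp(w^2))^2 + C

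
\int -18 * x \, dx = -9*x^2 + C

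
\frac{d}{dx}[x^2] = 2*x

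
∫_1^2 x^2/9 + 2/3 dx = 25/27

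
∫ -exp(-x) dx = exp(-x) + C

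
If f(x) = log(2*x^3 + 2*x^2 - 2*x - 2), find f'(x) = (3*x - 1)/(x^2 - 1)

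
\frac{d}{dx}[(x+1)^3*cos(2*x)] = (x + 1)^2*(-2*x*sin(2*x) - 2*sin(2*x) + 3*cos(2*x))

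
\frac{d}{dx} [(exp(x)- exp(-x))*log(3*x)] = (x*exp(2*x)*log(x) + x*exp(2*x)*log(3) + x*log(x) + x*log(3) + exp(2*x) - 1)*exp(-x)/x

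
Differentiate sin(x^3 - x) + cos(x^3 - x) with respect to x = sqrt(2)*(3*x^2 - 1)*cos(x^3 - x + pi/4)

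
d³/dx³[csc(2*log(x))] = 4*(3 + cos(2*log(x))/sin(2*log(x)) - 6/sin(2*log(x))^2 - 12*cos(2*log(x))/sin(2*log(x))^3)/(x^3*sin(2*log(x)))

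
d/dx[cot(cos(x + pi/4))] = sin(x + pi/4)/sin(cos(x + pi/4))^2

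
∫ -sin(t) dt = cos(t) + C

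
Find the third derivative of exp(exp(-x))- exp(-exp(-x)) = (-exp(2*x) + 3*exp(x) - 3*exp(x + 2*exp(-x)) - exp(2*x + 2*exp(-x)) - exp(2*exp(-x)) - 1)*exp(-3*x - exp(-x))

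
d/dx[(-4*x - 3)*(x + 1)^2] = -12*x^2 - 22*x - 10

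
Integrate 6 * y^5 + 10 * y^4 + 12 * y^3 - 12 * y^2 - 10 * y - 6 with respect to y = y^6 + 2*y^5 + 3*y^4 - 4*y^3 - 5*y^2 - 6*y + C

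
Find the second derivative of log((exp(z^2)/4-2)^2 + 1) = (-64*z^2*exp(3*z^2) + 1280*z^2*exp(2*z^2) - 5120*z^2*exp(z^2) + 4*exp(4*z^2) - 96*exp(3*z^2) + 832*exp(2*z^2) - 2560*exp(z^2))/(exp(4*z^2) - 32*exp(3*z^2) + 416*exp(2*z^2) - 2560*exp(z^2) + 6400)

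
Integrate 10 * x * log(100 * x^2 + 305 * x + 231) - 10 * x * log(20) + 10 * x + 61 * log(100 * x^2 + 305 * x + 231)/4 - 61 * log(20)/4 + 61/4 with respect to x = (100*x^2 + 305*x + 231)*log(5*x^2 + 61*x/4 + 231/20)/20 + C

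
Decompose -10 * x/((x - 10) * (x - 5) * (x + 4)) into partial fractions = 20/(63*(x + 4)) + 10/(9*(x - 5)) - 10/(7*(x - 10))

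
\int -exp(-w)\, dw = exp(-w) + C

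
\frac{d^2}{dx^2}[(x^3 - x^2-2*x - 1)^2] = 30*x^4 - 40*x^3 - 36*x^2 + 12*x + 12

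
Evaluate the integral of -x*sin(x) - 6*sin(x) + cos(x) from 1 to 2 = -7*cos(1) + 8*cos(2)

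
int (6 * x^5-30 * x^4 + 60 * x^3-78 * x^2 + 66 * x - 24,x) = x^6 - 6*x^5 + 15*x^4 - 26*x^3 + 33*x^2 - 24*x + C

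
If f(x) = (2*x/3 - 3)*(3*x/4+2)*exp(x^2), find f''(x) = 2*x^4*exp(x^2) - 11*x^3*exp(x^2)/3 - 19*x^2*exp(x^2) - 11*x*exp(x^2)/2 - 11*exp(x^2)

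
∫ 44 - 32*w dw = -16*w^2 + 44*w + C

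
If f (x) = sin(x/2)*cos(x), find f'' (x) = sin(x/2)/8 - 9*sin(3*x/2)/8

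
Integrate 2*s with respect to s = s^2 + C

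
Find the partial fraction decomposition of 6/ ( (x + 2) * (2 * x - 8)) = -1/(2*(x + 2)) + 1/(2*(x - 4))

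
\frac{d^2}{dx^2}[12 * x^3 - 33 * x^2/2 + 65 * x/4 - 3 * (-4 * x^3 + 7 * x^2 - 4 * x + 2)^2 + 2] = -1440*x^4 + 3360*x^3 - 2916*x^2 + 1368*x - 297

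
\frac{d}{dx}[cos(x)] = -sin(x)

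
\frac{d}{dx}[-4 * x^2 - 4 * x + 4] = -8*x - 4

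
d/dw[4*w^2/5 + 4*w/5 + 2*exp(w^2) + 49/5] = 4*w*exp(w^2) + 8*w/5 + 4/5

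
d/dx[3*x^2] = 6*x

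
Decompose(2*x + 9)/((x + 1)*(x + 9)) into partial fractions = 9/(8*(x + 9)) + 7/(8*(x + 1))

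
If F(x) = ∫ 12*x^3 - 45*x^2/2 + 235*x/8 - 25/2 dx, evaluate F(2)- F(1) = 385/16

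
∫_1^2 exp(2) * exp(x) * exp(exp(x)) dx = -exp(2 + E) + exp(2 + exp(2))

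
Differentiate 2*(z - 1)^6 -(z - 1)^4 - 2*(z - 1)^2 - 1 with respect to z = 12*z^5 - 60*z^4 + 116*z^3 - 108*z^2 + 44*z - 4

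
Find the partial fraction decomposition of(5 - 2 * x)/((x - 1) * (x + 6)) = -17/(7*(x + 6)) + 3/(7*(x - 1))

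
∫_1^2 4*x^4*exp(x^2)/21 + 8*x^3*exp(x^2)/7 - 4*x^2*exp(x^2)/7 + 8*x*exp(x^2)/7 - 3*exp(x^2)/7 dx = -5*E/21 + 46*exp(4)/21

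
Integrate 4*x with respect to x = 2*x^2 + C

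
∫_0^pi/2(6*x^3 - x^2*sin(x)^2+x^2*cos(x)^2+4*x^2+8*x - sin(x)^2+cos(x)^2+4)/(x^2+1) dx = log(1 + pi^2/4) + 2*pi + 3*pi^2/4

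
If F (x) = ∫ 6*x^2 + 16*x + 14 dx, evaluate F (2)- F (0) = 76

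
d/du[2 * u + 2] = 2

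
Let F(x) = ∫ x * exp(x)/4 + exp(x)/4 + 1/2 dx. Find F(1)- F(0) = 1/2 + E/4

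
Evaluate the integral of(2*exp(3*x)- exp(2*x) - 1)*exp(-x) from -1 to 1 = -(-1 + exp(-1))*(-E + exp(-1)) + (-1 + E)*(E - exp(-1))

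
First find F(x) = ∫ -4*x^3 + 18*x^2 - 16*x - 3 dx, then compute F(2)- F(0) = -6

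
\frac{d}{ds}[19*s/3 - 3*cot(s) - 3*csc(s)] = 3*cot(s)^2 + 3*cot(s)*csc(s) + 28/3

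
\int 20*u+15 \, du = 10*u^2 + 15*u + C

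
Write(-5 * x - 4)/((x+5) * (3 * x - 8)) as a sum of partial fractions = -52/(23*(3*x - 8)) - 21/(23*(x + 5))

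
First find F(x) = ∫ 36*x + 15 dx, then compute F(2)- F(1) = 69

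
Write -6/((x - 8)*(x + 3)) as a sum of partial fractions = 6/(11*(x + 3)) - 6/(11*(x - 8))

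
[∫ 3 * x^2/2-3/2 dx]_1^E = (-1 + E)^2*(1 + E/2)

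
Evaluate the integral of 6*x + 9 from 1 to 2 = 18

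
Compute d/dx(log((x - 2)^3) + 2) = 3/(x - 2)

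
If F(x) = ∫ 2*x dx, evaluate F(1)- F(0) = 1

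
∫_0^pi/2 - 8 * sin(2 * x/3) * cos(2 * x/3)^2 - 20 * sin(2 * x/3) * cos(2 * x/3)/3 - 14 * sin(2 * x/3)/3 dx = -43/4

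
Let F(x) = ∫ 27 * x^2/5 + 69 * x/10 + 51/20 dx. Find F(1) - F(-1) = 87/10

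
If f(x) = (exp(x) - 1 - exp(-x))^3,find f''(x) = (9*exp(6*x) - 12*exp(5*x) - 12*exp(x) - 9)*exp(-3*x)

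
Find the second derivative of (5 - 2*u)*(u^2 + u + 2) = 6 - 12*u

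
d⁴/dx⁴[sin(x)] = sin(x)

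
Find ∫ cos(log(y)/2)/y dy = 2*sin(log(y)/2) + C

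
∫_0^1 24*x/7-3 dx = -9/7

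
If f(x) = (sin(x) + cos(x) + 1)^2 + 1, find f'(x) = 2*cos(2*x) + 2*sqrt(2)*cos(x + pi/4)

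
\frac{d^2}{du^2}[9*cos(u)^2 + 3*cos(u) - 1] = -3*cos(u) - 18*cos(2*u)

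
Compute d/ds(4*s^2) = 8*s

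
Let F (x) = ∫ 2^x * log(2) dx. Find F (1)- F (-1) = 3/2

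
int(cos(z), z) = sin(z) + C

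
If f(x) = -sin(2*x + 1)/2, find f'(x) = -cos(2*x + 1)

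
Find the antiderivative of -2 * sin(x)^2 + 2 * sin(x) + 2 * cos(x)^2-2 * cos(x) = (sqrt(2)*sin(x + pi/4) - 1)^2 + C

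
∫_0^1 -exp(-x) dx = -1 + exp(-1)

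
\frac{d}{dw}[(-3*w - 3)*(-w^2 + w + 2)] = 9*w^2 - 9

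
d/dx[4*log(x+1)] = 4/(x + 1)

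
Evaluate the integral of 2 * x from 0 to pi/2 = pi^2/4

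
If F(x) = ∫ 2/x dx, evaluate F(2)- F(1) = 2*log(2)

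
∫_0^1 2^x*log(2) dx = 1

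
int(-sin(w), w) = cos(w) + C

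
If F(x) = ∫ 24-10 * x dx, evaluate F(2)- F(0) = 28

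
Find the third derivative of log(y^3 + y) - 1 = (6*y^6 - 6*y^4 + 6*y^2 + 2)/(y^9 + 3*y^7 + 3*y^5 + y^3)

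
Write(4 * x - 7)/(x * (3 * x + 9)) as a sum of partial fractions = 19/(9*(x + 3)) - 7/(9*x)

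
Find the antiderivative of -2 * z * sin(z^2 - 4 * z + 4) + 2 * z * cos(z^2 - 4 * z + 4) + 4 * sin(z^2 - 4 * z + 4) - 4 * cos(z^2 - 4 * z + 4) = sin((z - 2)^2) + cos((z - 2)^2) + C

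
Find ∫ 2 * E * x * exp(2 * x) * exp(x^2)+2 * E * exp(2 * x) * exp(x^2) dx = exp((x + 1)^2) + C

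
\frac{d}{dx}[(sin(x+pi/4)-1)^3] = 3*sin(x + pi/4)^2*cos(x + pi/4) - 3*cos(2*x) + 3*cos(x + pi/4)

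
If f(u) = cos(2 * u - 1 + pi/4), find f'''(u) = 8*sin(2*u - 1 + pi/4)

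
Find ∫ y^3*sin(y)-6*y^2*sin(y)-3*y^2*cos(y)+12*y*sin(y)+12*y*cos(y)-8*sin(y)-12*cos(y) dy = -(y - 2)^3*cos(y) + C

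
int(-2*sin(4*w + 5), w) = cos(4*w + 5)/2 + C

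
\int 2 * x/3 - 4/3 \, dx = x^2/3 - 4*x/3 + C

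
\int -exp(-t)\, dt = exp(-t) + C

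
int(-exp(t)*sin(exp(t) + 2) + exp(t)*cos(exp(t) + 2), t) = sqrt(2)*sin(exp(t) + pi/4 + 2) + C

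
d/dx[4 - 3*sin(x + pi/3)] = -3*cos(x + pi/3)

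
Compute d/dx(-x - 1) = -1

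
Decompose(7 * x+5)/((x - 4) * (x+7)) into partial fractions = 4/(x + 7) + 3/(x - 4)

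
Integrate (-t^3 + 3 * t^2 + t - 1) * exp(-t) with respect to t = (t^3 - t)*exp(-t) + C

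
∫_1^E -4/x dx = -4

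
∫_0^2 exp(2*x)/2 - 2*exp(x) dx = -9/4 + (-2 + exp(2)/2)^2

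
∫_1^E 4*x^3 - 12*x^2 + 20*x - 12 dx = -4 + (2 + (-1 + E)^2)^2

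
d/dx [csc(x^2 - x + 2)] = (1 - 2*x)*cos(x^2 - x + 2)/sin(x^2 - x + 2)^2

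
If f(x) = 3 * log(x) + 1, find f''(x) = -3/x^2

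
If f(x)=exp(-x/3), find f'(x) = -exp(-x/3)/3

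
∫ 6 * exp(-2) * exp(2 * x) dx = 3*exp(2*x - 2) + C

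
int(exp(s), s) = exp(s) + C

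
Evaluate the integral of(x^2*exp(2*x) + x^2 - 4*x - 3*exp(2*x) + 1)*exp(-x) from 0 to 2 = -exp(2) + exp(-2)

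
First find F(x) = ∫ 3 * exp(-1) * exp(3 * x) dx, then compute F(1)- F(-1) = -exp(-4) + exp(2)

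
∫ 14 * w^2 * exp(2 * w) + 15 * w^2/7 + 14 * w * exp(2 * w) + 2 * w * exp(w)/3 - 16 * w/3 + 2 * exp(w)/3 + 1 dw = w*(15*w^2 + 147*w*exp(2*w) - 56*w + 14*exp(w) + 21)/21 + C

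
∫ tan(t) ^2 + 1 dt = tan(t) + C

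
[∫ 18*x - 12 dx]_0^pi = -4 + (-2 + 3*pi)^2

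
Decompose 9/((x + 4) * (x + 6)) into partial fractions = -9/(2*(x + 6)) + 9/(2*(x + 4))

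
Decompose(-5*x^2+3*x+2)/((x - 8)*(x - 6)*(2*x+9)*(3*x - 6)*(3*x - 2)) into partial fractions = -3/(2728*(3*x - 2)) - 1804/(634725*(2*x + 9)) - 1/(312*(x - 2)) + 5/(252*(x - 6)) - 49/(3300*(x - 8))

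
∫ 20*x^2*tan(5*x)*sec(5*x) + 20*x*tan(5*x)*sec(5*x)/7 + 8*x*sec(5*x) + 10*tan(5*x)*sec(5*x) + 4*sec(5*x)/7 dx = (4*x^2 + 4*x/7 + 2)*sec(5*x) + C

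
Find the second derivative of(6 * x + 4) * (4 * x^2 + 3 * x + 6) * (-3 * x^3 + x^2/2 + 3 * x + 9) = -2160*x^4 - 1800*x^3 - 660*x^2 + 1620*x + 924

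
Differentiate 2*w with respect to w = 2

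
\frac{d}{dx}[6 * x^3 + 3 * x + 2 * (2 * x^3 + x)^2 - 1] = 48*x^5 + 32*x^3 + 18*x^2 + 4*x + 3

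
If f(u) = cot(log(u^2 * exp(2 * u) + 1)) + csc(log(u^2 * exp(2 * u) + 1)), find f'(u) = -2*u*(u*cos(log(u^2*exp(2*u) + 1)) + u + cos(log(u^2*exp(2*u) + 1)) + 1)*exp(2*u)/((u^2*exp(2*u) + 1)*sin(log(u^2*exp(2*u) + 1))^2)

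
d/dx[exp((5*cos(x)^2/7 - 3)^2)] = 5*(74*sin(2*x) - 5*sin(4*x))*exp(256/49)*exp(25*(1 - cos(2*x))^2/196)*exp(80/49 - 80*cos(2*x)/49)/98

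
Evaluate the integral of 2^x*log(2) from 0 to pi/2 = -1 + 2^(pi/2)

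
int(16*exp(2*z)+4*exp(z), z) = (8*exp(z) + 4)*exp(z) + C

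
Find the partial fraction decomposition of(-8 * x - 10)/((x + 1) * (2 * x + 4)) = -3/(x + 2) - 1/(x + 1)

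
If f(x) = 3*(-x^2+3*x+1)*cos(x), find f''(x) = 3*x^2*cos(x) + 12*x*sin(x) - 9*x*cos(x) - 18*sin(x) - 9*cos(x)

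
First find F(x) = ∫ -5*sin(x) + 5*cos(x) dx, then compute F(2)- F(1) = 5*sqrt(2)*(-sin(pi/4 + 1) + sin(pi/4 + 2))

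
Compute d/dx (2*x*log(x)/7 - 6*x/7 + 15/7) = 2*log(x)/7 - 4/7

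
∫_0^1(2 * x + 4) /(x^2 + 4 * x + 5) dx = -log(5) + log(10)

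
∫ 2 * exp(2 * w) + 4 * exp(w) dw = (exp(w) + 4)*exp(w) + C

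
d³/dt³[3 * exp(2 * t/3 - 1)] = 8*exp(2*t/3 - 1)/9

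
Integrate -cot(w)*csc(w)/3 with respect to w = csc(w)/3 + C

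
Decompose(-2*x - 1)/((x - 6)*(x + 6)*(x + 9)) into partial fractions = 17/(45*(x + 9)) - 11/(36*(x + 6)) - 13/(180*(x - 6))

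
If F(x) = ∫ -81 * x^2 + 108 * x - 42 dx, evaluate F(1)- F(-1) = -138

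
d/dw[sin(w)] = cos(w)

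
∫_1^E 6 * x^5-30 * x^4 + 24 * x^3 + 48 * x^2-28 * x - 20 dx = -2*exp(2) + (-2*E - 2 + exp(2))^3 + 4*E + 25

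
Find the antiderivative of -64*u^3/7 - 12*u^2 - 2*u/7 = -16*u^4/7 - 4*u^3 - u^2/7 + C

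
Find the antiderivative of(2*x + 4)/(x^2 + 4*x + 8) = log((x + 2)^2 + 4) + C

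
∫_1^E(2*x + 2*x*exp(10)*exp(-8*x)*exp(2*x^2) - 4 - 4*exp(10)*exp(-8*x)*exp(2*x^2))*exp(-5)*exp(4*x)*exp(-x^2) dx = -exp(2) - exp(-1 - (-2 + E)^2) + exp(-2) + exp((-2 + E)^2 + 1)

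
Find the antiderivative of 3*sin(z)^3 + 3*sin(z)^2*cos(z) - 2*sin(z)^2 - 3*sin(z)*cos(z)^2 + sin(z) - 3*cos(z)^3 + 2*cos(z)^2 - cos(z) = sin(2*z) - 5*sqrt(2)*sin(z + pi/4)/2 + sqrt(2)*cos(3*z + pi/4)/2 + C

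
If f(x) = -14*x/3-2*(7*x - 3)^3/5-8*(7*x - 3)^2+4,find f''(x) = -4116*x/5 - 2156/5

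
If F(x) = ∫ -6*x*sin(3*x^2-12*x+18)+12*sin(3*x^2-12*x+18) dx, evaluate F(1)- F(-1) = cos(9) - cos(33)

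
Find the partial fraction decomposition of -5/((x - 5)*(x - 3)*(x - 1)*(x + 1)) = 5/(48*(x + 1)) - 5/(16*(x - 1)) + 5/(16*(x - 3)) - 5/(48*(x - 5))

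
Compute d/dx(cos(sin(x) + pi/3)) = -sin(sin(x) + pi/3)*cos(x)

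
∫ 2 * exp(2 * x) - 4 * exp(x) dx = (exp(x) - 2)^2 + C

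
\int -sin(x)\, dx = cos(x) + C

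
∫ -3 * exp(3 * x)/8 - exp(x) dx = -exp(3*x)/8 - exp(x) + C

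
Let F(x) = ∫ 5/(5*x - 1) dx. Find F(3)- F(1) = -log(12) + log(42)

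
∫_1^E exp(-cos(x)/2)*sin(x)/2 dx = -exp(-cos(1)/2) + exp(-cos(E)/2)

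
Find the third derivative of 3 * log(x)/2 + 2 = 3/x^3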